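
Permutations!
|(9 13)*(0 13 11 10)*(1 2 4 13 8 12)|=|(0 8 12 1 2 4 13 9 11 10)|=10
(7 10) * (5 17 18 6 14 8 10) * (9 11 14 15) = [0, 1, 2, 3, 4, 17, 15, 5, 10, 11, 7, 14, 12, 13, 8, 9, 16, 18, 6] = (5 17 18 6 15 9 11 14 8 10 7)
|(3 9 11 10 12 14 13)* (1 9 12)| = 4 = |(1 9 11 10)(3 12 14 13)|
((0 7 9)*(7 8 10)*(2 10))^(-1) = ((0 8 2 10 7 9))^(-1) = (0 9 7 10 2 8)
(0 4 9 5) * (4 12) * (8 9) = (0 12 4 8 9 5) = [12, 1, 2, 3, 8, 0, 6, 7, 9, 5, 10, 11, 4]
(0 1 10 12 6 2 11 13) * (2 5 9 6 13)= [1, 10, 11, 3, 4, 9, 5, 7, 8, 6, 12, 2, 13, 0]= (0 1 10 12 13)(2 11)(5 9 6)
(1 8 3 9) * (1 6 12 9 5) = [0, 8, 2, 5, 4, 1, 12, 7, 3, 6, 10, 11, 9] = (1 8 3 5)(6 12 9)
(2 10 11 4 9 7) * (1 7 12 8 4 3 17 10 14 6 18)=(1 7 2 14 6 18)(3 17 10 11)(4 9 12 8)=[0, 7, 14, 17, 9, 5, 18, 2, 4, 12, 11, 3, 8, 13, 6, 15, 16, 10, 1]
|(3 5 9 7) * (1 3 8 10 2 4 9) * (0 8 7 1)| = |(0 8 10 2 4 9 1 3 5)| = 9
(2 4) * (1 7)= (1 7)(2 4)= [0, 7, 4, 3, 2, 5, 6, 1]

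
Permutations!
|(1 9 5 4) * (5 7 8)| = 6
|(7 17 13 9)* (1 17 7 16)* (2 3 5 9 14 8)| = |(1 17 13 14 8 2 3 5 9 16)| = 10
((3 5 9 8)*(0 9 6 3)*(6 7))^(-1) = ((0 9 8)(3 5 7 6))^(-1) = (0 8 9)(3 6 7 5)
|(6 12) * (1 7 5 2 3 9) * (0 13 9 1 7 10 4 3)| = |(0 13 9 7 5 2)(1 10 4 3)(6 12)| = 12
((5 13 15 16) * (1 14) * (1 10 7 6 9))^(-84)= (16)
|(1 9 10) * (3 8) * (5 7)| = 6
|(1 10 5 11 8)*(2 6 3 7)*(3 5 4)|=10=|(1 10 4 3 7 2 6 5 11 8)|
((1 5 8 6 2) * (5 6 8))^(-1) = (8)(1 2 6)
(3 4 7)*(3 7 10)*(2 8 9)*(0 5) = [5, 1, 8, 4, 10, 0, 6, 7, 9, 2, 3] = (0 5)(2 8 9)(3 4 10)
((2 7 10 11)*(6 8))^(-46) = (2 10)(7 11)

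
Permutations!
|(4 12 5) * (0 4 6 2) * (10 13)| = 6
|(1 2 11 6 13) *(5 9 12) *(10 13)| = |(1 2 11 6 10 13)(5 9 12)| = 6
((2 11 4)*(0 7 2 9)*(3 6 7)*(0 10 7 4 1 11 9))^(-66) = (11)(0 6)(2 10)(3 4)(7 9) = ((0 3 6 4)(1 11)(2 9 10 7))^(-66)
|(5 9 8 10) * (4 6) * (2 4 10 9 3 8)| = 8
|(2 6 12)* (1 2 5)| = |(1 2 6 12 5)| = 5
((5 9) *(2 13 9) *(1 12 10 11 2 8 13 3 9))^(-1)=(1 13 8 5 9 3 2 11 10 12)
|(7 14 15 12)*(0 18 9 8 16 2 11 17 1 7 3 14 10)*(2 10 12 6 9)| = 16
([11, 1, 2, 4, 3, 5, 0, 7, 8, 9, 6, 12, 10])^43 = [10, 1, 2, 4, 3, 5, 12, 7, 8, 9, 11, 6, 0]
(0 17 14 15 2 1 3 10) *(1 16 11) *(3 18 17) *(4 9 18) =(0 3 10)(1 4 9 18 17 14 15 2 16 11) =[3, 4, 16, 10, 9, 5, 6, 7, 8, 18, 0, 1, 12, 13, 15, 2, 11, 14, 17]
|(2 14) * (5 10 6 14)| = |(2 5 10 6 14)| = 5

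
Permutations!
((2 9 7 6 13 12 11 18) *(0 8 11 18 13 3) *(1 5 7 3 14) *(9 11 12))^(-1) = (0 3 9 13 11 2 18 12 8)(1 14 6 7 5)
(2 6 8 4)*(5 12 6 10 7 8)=(2 10 7 8 4)(5 12 6)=[0, 1, 10, 3, 2, 12, 5, 8, 4, 9, 7, 11, 6]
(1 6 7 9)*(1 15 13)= (1 6 7 9 15 13)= [0, 6, 2, 3, 4, 5, 7, 9, 8, 15, 10, 11, 12, 1, 14, 13]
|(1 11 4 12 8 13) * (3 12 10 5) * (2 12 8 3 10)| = |(1 11 4 2 12 3 8 13)(5 10)| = 8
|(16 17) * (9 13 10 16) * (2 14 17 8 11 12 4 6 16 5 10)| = 30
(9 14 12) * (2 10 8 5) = (2 10 8 5)(9 14 12) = [0, 1, 10, 3, 4, 2, 6, 7, 5, 14, 8, 11, 9, 13, 12]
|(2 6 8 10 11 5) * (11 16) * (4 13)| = 14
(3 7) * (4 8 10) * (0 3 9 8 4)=(0 3 7 9 8 10)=[3, 1, 2, 7, 4, 5, 6, 9, 10, 8, 0]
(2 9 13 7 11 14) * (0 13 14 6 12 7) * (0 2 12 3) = (0 13 2 9 14 12 7 11 6 3) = [13, 1, 9, 0, 4, 5, 3, 11, 8, 14, 10, 6, 7, 2, 12]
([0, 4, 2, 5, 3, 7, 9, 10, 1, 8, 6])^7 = (1 9 10 5 4 8 6 7 3)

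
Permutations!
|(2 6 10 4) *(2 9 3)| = 6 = |(2 6 10 4 9 3)|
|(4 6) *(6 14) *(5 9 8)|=3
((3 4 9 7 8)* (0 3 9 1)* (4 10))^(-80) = (10)(7 8 9)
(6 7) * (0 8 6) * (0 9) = (0 8 6 7 9) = [8, 1, 2, 3, 4, 5, 7, 9, 6, 0]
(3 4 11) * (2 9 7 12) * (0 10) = (0 10)(2 9 7 12)(3 4 11) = [10, 1, 9, 4, 11, 5, 6, 12, 8, 7, 0, 3, 2]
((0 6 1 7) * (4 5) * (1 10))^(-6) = (0 7 1 10 6)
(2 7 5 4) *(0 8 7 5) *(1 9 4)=(0 8 7)(1 9 4 2 5)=[8, 9, 5, 3, 2, 1, 6, 0, 7, 4]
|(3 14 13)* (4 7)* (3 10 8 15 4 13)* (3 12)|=|(3 14 12)(4 7 13 10 8 15)|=6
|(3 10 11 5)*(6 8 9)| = |(3 10 11 5)(6 8 9)| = 12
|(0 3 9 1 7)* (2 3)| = 6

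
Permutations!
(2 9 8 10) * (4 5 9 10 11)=(2 10)(4 5 9 8 11)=[0, 1, 10, 3, 5, 9, 6, 7, 11, 8, 2, 4]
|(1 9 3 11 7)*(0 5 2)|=15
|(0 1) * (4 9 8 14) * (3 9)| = 10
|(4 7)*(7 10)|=|(4 10 7)|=3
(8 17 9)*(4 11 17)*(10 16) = [0, 1, 2, 3, 11, 5, 6, 7, 4, 8, 16, 17, 12, 13, 14, 15, 10, 9] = (4 11 17 9 8)(10 16)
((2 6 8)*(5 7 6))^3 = (2 6 5 8 7)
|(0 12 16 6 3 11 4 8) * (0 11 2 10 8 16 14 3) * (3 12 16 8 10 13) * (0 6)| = 6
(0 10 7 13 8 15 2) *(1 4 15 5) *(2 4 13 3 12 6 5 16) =[10, 13, 0, 12, 15, 1, 5, 3, 16, 9, 7, 11, 6, 8, 14, 4, 2] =(0 10 7 3 12 6 5 1 13 8 16 2)(4 15)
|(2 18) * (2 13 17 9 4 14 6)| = 8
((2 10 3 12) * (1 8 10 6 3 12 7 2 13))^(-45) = ((1 8 10 12 13)(2 6 3 7))^(-45) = (13)(2 7 3 6)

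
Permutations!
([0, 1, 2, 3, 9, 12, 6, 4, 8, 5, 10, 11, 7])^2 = (4 5 7 9 12)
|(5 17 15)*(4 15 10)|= 5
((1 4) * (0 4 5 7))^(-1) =((0 4 1 5 7))^(-1) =(0 7 5 1 4)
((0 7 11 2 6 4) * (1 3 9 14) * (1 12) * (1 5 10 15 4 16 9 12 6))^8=(16)(0 10 3 11 4 5 1 7 15 12 2)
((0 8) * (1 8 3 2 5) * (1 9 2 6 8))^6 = (9)(0 6)(3 8)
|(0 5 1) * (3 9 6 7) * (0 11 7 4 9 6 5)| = |(1 11 7 3 6 4 9 5)| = 8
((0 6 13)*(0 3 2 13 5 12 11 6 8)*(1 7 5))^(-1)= ((0 8)(1 7 5 12 11 6)(2 13 3))^(-1)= (0 8)(1 6 11 12 5 7)(2 3 13)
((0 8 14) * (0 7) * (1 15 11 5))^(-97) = (0 7 14 8)(1 5 11 15)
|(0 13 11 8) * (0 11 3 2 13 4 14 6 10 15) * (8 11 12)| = |(0 4 14 6 10 15)(2 13 3)(8 12)| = 6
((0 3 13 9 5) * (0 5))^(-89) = (0 9 13 3)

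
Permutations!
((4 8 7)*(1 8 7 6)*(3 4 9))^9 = (3 4 7 9)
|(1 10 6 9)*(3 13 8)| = |(1 10 6 9)(3 13 8)| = 12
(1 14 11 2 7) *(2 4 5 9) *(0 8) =(0 8)(1 14 11 4 5 9 2 7) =[8, 14, 7, 3, 5, 9, 6, 1, 0, 2, 10, 4, 12, 13, 11]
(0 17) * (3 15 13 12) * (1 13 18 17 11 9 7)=(0 11 9 7 1 13 12 3 15 18 17)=[11, 13, 2, 15, 4, 5, 6, 1, 8, 7, 10, 9, 3, 12, 14, 18, 16, 0, 17]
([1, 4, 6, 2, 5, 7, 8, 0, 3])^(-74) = (0 1 4 5 7)(2 8)(3 6)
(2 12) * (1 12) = [0, 12, 1, 3, 4, 5, 6, 7, 8, 9, 10, 11, 2] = (1 12 2)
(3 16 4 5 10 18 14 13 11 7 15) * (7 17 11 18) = (3 16 4 5 10 7 15)(11 17)(13 18 14) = [0, 1, 2, 16, 5, 10, 6, 15, 8, 9, 7, 17, 12, 18, 13, 3, 4, 11, 14]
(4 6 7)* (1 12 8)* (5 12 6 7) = [0, 6, 2, 3, 7, 12, 5, 4, 1, 9, 10, 11, 8] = (1 6 5 12 8)(4 7)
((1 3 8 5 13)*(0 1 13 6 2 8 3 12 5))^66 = (13)(0 5 8 12 2 1 6)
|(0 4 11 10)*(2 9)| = |(0 4 11 10)(2 9)| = 4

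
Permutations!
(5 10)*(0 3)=(0 3)(5 10)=[3, 1, 2, 0, 4, 10, 6, 7, 8, 9, 5]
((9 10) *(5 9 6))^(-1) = ((5 9 10 6))^(-1) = (5 6 10 9)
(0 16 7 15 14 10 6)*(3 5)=(0 16 7 15 14 10 6)(3 5)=[16, 1, 2, 5, 4, 3, 0, 15, 8, 9, 6, 11, 12, 13, 10, 14, 7]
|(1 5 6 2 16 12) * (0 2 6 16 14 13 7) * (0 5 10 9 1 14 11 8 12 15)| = |(0 2 11 8 12 14 13 7 5 16 15)(1 10 9)| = 33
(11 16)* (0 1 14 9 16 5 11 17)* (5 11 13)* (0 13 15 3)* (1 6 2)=(0 6 2 1 14 9 16 17 13 5 15 3)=[6, 14, 1, 0, 4, 15, 2, 7, 8, 16, 10, 11, 12, 5, 9, 3, 17, 13]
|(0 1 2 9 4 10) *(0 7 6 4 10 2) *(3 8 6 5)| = 18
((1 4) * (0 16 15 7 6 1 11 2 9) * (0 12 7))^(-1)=(0 15 16)(1 6 7 12 9 2 11 4)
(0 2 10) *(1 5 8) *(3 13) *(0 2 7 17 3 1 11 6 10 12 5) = (0 7 17 3 13 1)(2 12 5 8 11 6 10) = [7, 0, 12, 13, 4, 8, 10, 17, 11, 9, 2, 6, 5, 1, 14, 15, 16, 3]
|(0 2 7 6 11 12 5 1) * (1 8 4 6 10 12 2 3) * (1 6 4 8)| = 10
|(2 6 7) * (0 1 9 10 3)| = |(0 1 9 10 3)(2 6 7)| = 15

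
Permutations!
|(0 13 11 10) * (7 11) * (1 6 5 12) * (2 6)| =5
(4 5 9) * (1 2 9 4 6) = (1 2 9 6)(4 5) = [0, 2, 9, 3, 5, 4, 1, 7, 8, 6]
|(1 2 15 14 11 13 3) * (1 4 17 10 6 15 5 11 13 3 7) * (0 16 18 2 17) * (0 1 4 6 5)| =|(0 16 18 2)(1 17 10 5 11 3 6 15 14 13 7 4)| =12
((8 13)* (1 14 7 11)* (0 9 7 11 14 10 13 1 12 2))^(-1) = ((0 9 7 14 11 12 2)(1 10 13 8))^(-1) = (0 2 12 11 14 7 9)(1 8 13 10)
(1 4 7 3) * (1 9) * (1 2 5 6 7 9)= (1 4 9 2 5 6 7 3)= [0, 4, 5, 1, 9, 6, 7, 3, 8, 2]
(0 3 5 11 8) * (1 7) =(0 3 5 11 8)(1 7) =[3, 7, 2, 5, 4, 11, 6, 1, 0, 9, 10, 8]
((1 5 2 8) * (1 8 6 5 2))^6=((8)(1 2 6 5))^6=(8)(1 6)(2 5)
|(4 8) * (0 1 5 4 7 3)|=|(0 1 5 4 8 7 3)|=7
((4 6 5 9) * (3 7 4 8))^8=(3 7 4 6 5 9 8)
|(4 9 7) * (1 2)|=6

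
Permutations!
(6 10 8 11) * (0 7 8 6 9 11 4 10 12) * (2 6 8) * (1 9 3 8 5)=[7, 9, 6, 8, 10, 1, 12, 2, 4, 11, 5, 3, 0]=(0 7 2 6 12)(1 9 11 3 8 4 10 5)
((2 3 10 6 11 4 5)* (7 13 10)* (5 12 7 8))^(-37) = (2 5 8 3)(4 6 13 12 11 10 7)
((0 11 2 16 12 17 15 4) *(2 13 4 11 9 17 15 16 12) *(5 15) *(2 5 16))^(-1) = ((0 9 17 2 12 16 5 15 11 13 4))^(-1) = (0 4 13 11 15 5 16 12 2 17 9)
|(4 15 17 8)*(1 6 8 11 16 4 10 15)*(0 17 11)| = 8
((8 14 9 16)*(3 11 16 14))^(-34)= ((3 11 16 8)(9 14))^(-34)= (3 16)(8 11)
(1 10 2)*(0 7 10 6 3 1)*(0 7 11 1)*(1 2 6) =(0 11 2 7 10 6 3) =[11, 1, 7, 0, 4, 5, 3, 10, 8, 9, 6, 2]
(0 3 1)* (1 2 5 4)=(0 3 2 5 4 1)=[3, 0, 5, 2, 1, 4]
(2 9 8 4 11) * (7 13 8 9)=[0, 1, 7, 3, 11, 5, 6, 13, 4, 9, 10, 2, 12, 8]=(2 7 13 8 4 11)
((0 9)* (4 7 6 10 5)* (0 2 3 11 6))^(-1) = (0 7 4 5 10 6 11 3 2 9)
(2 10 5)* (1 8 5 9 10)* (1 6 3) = (1 8 5 2 6 3)(9 10) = [0, 8, 6, 1, 4, 2, 3, 7, 5, 10, 9]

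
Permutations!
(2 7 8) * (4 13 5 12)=[0, 1, 7, 3, 13, 12, 6, 8, 2, 9, 10, 11, 4, 5]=(2 7 8)(4 13 5 12)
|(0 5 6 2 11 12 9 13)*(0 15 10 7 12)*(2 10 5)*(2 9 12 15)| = 5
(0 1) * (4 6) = (0 1)(4 6) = [1, 0, 2, 3, 6, 5, 4]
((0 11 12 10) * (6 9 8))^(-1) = ((0 11 12 10)(6 9 8))^(-1) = (0 10 12 11)(6 8 9)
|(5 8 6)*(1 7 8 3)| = |(1 7 8 6 5 3)| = 6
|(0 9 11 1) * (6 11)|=5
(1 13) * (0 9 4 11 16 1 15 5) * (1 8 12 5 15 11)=(0 9 4 1 13 11 16 8 12 5)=[9, 13, 2, 3, 1, 0, 6, 7, 12, 4, 10, 16, 5, 11, 14, 15, 8]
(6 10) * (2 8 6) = (2 8 6 10) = [0, 1, 8, 3, 4, 5, 10, 7, 6, 9, 2]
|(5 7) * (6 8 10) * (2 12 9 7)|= 15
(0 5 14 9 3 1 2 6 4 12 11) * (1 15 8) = (0 5 14 9 3 15 8 1 2 6 4 12 11) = [5, 2, 6, 15, 12, 14, 4, 7, 1, 3, 10, 0, 11, 13, 9, 8]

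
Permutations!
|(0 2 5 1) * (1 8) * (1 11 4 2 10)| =|(0 10 1)(2 5 8 11 4)| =15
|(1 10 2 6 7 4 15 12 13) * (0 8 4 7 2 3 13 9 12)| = |(0 8 4 15)(1 10 3 13)(2 6)(9 12)| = 4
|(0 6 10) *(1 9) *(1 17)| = |(0 6 10)(1 9 17)| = 3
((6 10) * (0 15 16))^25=(0 15 16)(6 10)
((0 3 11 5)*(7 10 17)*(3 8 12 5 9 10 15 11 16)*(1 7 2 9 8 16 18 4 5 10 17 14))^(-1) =(0 5 4 18 3 16)(1 14 10 12 8 11 15 7)(2 17 9)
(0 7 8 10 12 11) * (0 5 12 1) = [7, 0, 2, 3, 4, 12, 6, 8, 10, 9, 1, 5, 11] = (0 7 8 10 1)(5 12 11)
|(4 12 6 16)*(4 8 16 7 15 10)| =6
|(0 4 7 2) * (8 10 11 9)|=|(0 4 7 2)(8 10 11 9)|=4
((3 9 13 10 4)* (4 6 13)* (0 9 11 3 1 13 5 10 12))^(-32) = ((0 9 4 1 13 12)(3 11)(5 10 6))^(-32) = (0 13 4)(1 9 12)(5 10 6)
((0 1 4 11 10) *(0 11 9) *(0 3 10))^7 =((0 1 4 9 3 10 11))^7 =(11)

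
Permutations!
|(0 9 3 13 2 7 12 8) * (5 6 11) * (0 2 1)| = 60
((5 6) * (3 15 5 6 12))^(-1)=((3 15 5 12))^(-1)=(3 12 5 15)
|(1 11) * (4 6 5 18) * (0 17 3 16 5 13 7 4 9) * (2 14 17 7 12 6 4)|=30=|(0 7 2 14 17 3 16 5 18 9)(1 11)(6 13 12)|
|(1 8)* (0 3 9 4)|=|(0 3 9 4)(1 8)|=4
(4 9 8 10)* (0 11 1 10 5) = [11, 10, 2, 3, 9, 0, 6, 7, 5, 8, 4, 1] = (0 11 1 10 4 9 8 5)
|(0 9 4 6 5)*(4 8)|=|(0 9 8 4 6 5)|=6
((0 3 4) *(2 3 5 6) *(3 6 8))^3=((0 5 8 3 4)(2 6))^3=(0 3 5 4 8)(2 6)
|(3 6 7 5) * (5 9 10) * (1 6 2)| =8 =|(1 6 7 9 10 5 3 2)|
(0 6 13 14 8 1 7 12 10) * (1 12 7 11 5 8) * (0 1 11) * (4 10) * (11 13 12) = (0 6 12 4 10 1)(5 8 11)(13 14) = [6, 0, 2, 3, 10, 8, 12, 7, 11, 9, 1, 5, 4, 14, 13]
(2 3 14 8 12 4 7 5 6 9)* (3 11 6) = (2 11 6 9)(3 14 8 12 4 7 5) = [0, 1, 11, 14, 7, 3, 9, 5, 12, 2, 10, 6, 4, 13, 8]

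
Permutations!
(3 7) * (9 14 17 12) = (3 7)(9 14 17 12) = [0, 1, 2, 7, 4, 5, 6, 3, 8, 14, 10, 11, 9, 13, 17, 15, 16, 12]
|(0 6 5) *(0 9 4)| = 5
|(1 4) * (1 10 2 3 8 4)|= |(2 3 8 4 10)|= 5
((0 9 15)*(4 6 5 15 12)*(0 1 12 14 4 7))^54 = ((0 9 14 4 6 5 15 1 12 7))^54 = (0 6 12 14 15)(1 9 5 7 4)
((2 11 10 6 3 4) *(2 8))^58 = ((2 11 10 6 3 4 8))^58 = (2 10 3 8 11 6 4)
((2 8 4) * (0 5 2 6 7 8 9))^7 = (0 9 2 5)(4 8 7 6)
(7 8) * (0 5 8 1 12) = (0 5 8 7 1 12) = [5, 12, 2, 3, 4, 8, 6, 1, 7, 9, 10, 11, 0]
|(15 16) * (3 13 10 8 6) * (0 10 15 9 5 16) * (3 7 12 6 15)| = 12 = |(0 10 8 15)(3 13)(5 16 9)(6 7 12)|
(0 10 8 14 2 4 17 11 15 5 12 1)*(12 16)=(0 10 8 14 2 4 17 11 15 5 16 12 1)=[10, 0, 4, 3, 17, 16, 6, 7, 14, 9, 8, 15, 1, 13, 2, 5, 12, 11]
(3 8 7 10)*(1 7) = (1 7 10 3 8) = [0, 7, 2, 8, 4, 5, 6, 10, 1, 9, 3]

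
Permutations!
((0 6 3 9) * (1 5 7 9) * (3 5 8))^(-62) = ((0 6 5 7 9)(1 8 3))^(-62) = (0 7 6 9 5)(1 8 3)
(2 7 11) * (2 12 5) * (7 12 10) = (2 12 5)(7 11 10) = [0, 1, 12, 3, 4, 2, 6, 11, 8, 9, 7, 10, 5]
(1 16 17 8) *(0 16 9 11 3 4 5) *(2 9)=(0 16 17 8 1 2 9 11 3 4 5)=[16, 2, 9, 4, 5, 0, 6, 7, 1, 11, 10, 3, 12, 13, 14, 15, 17, 8]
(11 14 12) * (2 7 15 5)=(2 7 15 5)(11 14 12)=[0, 1, 7, 3, 4, 2, 6, 15, 8, 9, 10, 14, 11, 13, 12, 5]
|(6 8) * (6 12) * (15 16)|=|(6 8 12)(15 16)|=6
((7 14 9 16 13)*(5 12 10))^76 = (5 12 10)(7 14 9 16 13) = ((5 12 10)(7 14 9 16 13))^76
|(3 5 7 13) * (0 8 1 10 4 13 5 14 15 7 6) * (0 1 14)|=12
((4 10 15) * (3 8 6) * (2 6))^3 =(15)(2 8 3 6)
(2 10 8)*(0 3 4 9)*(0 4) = (0 3)(2 10 8)(4 9) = [3, 1, 10, 0, 9, 5, 6, 7, 2, 4, 8]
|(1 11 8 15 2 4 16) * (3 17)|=|(1 11 8 15 2 4 16)(3 17)|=14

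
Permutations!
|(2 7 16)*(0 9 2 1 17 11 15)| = 9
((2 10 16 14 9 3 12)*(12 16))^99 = (3 9 14 16)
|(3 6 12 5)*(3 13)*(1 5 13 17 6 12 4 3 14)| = |(1 5 17 6 4 3 12 13 14)| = 9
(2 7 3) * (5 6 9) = (2 7 3)(5 6 9) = [0, 1, 7, 2, 4, 6, 9, 3, 8, 5]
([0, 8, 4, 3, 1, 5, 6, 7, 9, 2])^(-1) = (1 4 2 9 8)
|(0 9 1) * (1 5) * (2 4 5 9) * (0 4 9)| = 3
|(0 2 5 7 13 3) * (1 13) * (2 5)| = 6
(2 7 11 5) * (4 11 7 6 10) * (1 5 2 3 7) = [0, 5, 6, 7, 11, 3, 10, 1, 8, 9, 4, 2] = (1 5 3 7)(2 6 10 4 11)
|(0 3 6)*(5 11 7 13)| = |(0 3 6)(5 11 7 13)| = 12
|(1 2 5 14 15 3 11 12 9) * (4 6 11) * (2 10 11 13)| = |(1 10 11 12 9)(2 5 14 15 3 4 6 13)| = 40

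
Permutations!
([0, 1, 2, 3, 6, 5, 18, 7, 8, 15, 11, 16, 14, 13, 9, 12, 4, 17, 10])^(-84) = [0, 1, 2, 3, 4, 5, 6, 7, 8, 9, 10, 11, 12, 13, 14, 15, 16, 17, 18]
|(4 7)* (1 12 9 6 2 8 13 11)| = |(1 12 9 6 2 8 13 11)(4 7)| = 8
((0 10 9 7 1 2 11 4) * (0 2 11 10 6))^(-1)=((0 6)(1 11 4 2 10 9 7))^(-1)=(0 6)(1 7 9 10 2 4 11)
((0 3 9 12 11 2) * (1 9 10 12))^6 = ((0 3 10 12 11 2)(1 9))^6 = (12)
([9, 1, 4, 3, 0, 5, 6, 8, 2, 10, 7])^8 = [9, 1, 4, 3, 0, 5, 6, 8, 2, 10, 7]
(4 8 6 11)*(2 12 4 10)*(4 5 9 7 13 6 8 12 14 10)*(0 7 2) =(0 7 13 6 11 4 12 5 9 2 14 10) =[7, 1, 14, 3, 12, 9, 11, 13, 8, 2, 0, 4, 5, 6, 10]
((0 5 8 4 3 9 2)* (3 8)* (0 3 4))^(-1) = (0 8 4 5)(2 9 3)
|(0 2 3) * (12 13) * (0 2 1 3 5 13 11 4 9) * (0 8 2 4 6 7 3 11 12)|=12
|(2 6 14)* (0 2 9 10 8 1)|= 8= |(0 2 6 14 9 10 8 1)|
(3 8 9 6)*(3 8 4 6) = (3 4 6 8 9) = [0, 1, 2, 4, 6, 5, 8, 7, 9, 3]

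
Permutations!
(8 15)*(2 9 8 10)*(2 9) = [0, 1, 2, 3, 4, 5, 6, 7, 15, 8, 9, 11, 12, 13, 14, 10] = (8 15 10 9)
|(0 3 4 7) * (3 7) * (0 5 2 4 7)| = |(2 4 3 7 5)| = 5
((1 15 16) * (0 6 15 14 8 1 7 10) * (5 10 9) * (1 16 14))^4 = ((0 6 15 14 8 16 7 9 5 10))^4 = (0 8 5 15 7)(6 16 10 14 9)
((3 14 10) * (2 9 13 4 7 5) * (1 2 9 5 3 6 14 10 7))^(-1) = ((1 2 5 9 13 4)(3 10 6 14 7))^(-1) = (1 4 13 9 5 2)(3 7 14 6 10)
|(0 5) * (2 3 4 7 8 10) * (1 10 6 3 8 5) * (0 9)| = |(0 1 10 2 8 6 3 4 7 5 9)| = 11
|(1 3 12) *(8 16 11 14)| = 12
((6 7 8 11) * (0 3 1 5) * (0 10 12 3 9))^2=(1 10 3 5 12)(6 8)(7 11)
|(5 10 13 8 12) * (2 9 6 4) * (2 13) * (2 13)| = 20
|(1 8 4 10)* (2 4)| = 5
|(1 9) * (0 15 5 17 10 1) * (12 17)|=|(0 15 5 12 17 10 1 9)|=8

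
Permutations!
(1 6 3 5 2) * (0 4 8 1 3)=[4, 6, 3, 5, 8, 2, 0, 7, 1]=(0 4 8 1 6)(2 3 5)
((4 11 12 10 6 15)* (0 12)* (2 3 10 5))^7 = ((0 12 5 2 3 10 6 15 4 11))^7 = (0 15 3 12 4 10 5 11 6 2)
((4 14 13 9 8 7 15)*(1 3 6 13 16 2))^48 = (16)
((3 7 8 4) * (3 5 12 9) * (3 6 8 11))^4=((3 7 11)(4 5 12 9 6 8))^4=(3 7 11)(4 6 12)(5 8 9)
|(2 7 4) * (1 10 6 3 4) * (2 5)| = |(1 10 6 3 4 5 2 7)| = 8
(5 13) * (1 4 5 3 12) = (1 4 5 13 3 12) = [0, 4, 2, 12, 5, 13, 6, 7, 8, 9, 10, 11, 1, 3]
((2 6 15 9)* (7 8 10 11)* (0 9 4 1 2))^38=((0 9)(1 2 6 15 4)(7 8 10 11))^38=(1 15 2 4 6)(7 10)(8 11)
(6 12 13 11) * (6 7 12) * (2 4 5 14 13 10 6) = (2 4 5 14 13 11 7 12 10 6) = [0, 1, 4, 3, 5, 14, 2, 12, 8, 9, 6, 7, 10, 11, 13]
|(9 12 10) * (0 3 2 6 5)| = 15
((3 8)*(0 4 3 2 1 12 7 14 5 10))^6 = ((0 4 3 8 2 1 12 7 14 5 10))^6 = (0 12 4 7 3 14 8 5 2 10 1)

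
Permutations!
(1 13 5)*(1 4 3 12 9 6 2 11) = (1 13 5 4 3 12 9 6 2 11) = [0, 13, 11, 12, 3, 4, 2, 7, 8, 6, 10, 1, 9, 5]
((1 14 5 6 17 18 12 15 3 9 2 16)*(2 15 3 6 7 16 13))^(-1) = ((1 14 5 7 16)(2 13)(3 9 15 6 17 18 12))^(-1) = (1 16 7 5 14)(2 13)(3 12 18 17 6 15 9)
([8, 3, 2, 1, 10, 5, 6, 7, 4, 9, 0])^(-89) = (0 10 4 8)(1 3)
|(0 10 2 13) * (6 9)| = |(0 10 2 13)(6 9)| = 4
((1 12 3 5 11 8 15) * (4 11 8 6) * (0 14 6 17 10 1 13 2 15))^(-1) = (0 8 5 3 12 1 10 17 11 4 6 14)(2 13 15)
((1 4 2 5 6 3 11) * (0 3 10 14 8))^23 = (0 3 11 1 4 2 5 6 10 14 8)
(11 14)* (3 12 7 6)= (3 12 7 6)(11 14)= [0, 1, 2, 12, 4, 5, 3, 6, 8, 9, 10, 14, 7, 13, 11]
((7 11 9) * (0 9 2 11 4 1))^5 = (2 11)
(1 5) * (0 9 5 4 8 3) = (0 9 5 1 4 8 3) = [9, 4, 2, 0, 8, 1, 6, 7, 3, 5]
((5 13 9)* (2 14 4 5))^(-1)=((2 14 4 5 13 9))^(-1)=(2 9 13 5 4 14)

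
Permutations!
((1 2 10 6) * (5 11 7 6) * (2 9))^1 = (1 9 2 10 5 11 7 6)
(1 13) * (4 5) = (1 13)(4 5) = [0, 13, 2, 3, 5, 4, 6, 7, 8, 9, 10, 11, 12, 1]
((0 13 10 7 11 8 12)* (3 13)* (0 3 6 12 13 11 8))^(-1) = (0 11 3 12 6)(7 10 13 8)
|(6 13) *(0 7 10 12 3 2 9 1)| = 8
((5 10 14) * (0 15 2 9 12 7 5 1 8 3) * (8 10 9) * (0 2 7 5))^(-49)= ((0 15 7)(1 10 14)(2 8 3)(5 9 12))^(-49)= (0 7 15)(1 14 10)(2 3 8)(5 12 9)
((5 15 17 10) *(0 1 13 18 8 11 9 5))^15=(0 8 15 1 11 17 13 9 10 18 5)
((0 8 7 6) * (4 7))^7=((0 8 4 7 6))^7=(0 4 6 8 7)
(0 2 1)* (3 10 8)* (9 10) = (0 2 1)(3 9 10 8) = [2, 0, 1, 9, 4, 5, 6, 7, 3, 10, 8]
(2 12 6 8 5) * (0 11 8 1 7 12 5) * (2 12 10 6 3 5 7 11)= (0 2 7 10 6 1 11 8)(3 5 12)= [2, 11, 7, 5, 4, 12, 1, 10, 0, 9, 6, 8, 3]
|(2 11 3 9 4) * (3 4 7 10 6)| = |(2 11 4)(3 9 7 10 6)| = 15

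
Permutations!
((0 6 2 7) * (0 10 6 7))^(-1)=(0 2 6 10 7)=((0 7 10 6 2))^(-1)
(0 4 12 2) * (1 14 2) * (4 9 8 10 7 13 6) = (0 9 8 10 7 13 6 4 12 1 14 2) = [9, 14, 0, 3, 12, 5, 4, 13, 10, 8, 7, 11, 1, 6, 2]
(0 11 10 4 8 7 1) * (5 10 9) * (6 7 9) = (0 11 6 7 1)(4 8 9 5 10) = [11, 0, 2, 3, 8, 10, 7, 1, 9, 5, 4, 6]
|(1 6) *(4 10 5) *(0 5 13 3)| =6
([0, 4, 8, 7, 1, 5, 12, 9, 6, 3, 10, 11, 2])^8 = (12)(3 9 7)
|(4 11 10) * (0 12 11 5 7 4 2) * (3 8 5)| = 5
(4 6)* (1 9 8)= (1 9 8)(4 6)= [0, 9, 2, 3, 6, 5, 4, 7, 1, 8]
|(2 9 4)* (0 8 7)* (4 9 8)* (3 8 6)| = 7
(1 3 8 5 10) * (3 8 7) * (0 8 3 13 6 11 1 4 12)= [8, 3, 2, 7, 12, 10, 11, 13, 5, 9, 4, 1, 0, 6]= (0 8 5 10 4 12)(1 3 7 13 6 11)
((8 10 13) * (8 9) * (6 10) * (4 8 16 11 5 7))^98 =(4 5 16 13 6)(7 11 9 10 8)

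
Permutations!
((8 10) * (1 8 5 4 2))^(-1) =(1 2 4 5 10 8) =((1 8 10 5 4 2))^(-1)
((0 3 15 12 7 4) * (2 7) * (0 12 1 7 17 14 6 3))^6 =((1 7 4 12 2 17 14 6 3 15))^6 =(1 14 4 3 2)(6 12 15 17 7)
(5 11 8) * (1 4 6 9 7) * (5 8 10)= (1 4 6 9 7)(5 11 10)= [0, 4, 2, 3, 6, 11, 9, 1, 8, 7, 5, 10]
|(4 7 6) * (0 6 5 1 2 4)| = |(0 6)(1 2 4 7 5)| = 10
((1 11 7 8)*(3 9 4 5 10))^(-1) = (1 8 7 11)(3 10 5 4 9)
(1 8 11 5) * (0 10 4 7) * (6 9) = [10, 8, 2, 3, 7, 1, 9, 0, 11, 6, 4, 5] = (0 10 4 7)(1 8 11 5)(6 9)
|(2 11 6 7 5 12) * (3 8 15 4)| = 12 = |(2 11 6 7 5 12)(3 8 15 4)|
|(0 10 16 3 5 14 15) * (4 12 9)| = |(0 10 16 3 5 14 15)(4 12 9)| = 21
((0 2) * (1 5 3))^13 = (0 2)(1 5 3)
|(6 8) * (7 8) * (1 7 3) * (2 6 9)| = |(1 7 8 9 2 6 3)| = 7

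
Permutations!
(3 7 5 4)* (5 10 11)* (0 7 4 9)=[7, 1, 2, 4, 3, 9, 6, 10, 8, 0, 11, 5]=(0 7 10 11 5 9)(3 4)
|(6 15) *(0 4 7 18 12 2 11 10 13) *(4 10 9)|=42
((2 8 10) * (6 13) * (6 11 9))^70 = (2 8 10)(6 11)(9 13)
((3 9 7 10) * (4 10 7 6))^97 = (3 6 10 9 4)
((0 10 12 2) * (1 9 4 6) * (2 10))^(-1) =((0 2)(1 9 4 6)(10 12))^(-1) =(0 2)(1 6 4 9)(10 12)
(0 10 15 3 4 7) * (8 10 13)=(0 13 8 10 15 3 4 7)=[13, 1, 2, 4, 7, 5, 6, 0, 10, 9, 15, 11, 12, 8, 14, 3]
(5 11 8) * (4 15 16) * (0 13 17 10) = (0 13 17 10)(4 15 16)(5 11 8) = [13, 1, 2, 3, 15, 11, 6, 7, 5, 9, 0, 8, 12, 17, 14, 16, 4, 10]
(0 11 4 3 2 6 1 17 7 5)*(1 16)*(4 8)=(0 11 8 4 3 2 6 16 1 17 7 5)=[11, 17, 6, 2, 3, 0, 16, 5, 4, 9, 10, 8, 12, 13, 14, 15, 1, 7]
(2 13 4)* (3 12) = [0, 1, 13, 12, 2, 5, 6, 7, 8, 9, 10, 11, 3, 4] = (2 13 4)(3 12)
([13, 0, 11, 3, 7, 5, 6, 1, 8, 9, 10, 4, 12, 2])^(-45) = [4, 11, 1, 3, 13, 5, 6, 2, 8, 9, 10, 0, 12, 7]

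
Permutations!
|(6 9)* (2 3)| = |(2 3)(6 9)| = 2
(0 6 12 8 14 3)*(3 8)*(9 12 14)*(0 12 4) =(0 6 14 8 9 4)(3 12) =[6, 1, 2, 12, 0, 5, 14, 7, 9, 4, 10, 11, 3, 13, 8]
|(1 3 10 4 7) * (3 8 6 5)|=|(1 8 6 5 3 10 4 7)|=8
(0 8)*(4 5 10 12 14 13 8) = (0 4 5 10 12 14 13 8) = [4, 1, 2, 3, 5, 10, 6, 7, 0, 9, 12, 11, 14, 8, 13]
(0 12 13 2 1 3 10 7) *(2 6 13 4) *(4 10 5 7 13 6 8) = (0 12 10 13 8 4 2 1 3 5 7) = [12, 3, 1, 5, 2, 7, 6, 0, 4, 9, 13, 11, 10, 8]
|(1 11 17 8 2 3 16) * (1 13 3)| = |(1 11 17 8 2)(3 16 13)| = 15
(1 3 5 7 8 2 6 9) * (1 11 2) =(1 3 5 7 8)(2 6 9 11) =[0, 3, 6, 5, 4, 7, 9, 8, 1, 11, 10, 2]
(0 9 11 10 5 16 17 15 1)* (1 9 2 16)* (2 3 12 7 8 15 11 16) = (0 3 12 7 8 15 9 16 17 11 10 5 1) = [3, 0, 2, 12, 4, 1, 6, 8, 15, 16, 5, 10, 7, 13, 14, 9, 17, 11]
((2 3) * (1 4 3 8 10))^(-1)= ((1 4 3 2 8 10))^(-1)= (1 10 8 2 3 4)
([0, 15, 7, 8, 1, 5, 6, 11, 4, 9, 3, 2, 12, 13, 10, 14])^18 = (1 3 15 8 14 4 10)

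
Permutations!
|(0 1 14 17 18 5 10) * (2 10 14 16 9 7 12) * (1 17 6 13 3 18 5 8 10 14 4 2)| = |(0 17 5 4 2 14 6 13 3 18 8 10)(1 16 9 7 12)| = 60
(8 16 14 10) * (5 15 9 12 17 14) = (5 15 9 12 17 14 10 8 16) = [0, 1, 2, 3, 4, 15, 6, 7, 16, 12, 8, 11, 17, 13, 10, 9, 5, 14]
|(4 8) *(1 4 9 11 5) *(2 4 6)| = 8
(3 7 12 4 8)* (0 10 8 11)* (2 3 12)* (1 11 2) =[10, 11, 3, 7, 2, 5, 6, 1, 12, 9, 8, 0, 4] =(0 10 8 12 4 2 3 7 1 11)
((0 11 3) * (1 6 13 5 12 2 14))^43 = ((0 11 3)(1 6 13 5 12 2 14))^43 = (0 11 3)(1 6 13 5 12 2 14)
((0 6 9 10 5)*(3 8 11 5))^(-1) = ((0 6 9 10 3 8 11 5))^(-1) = (0 5 11 8 3 10 9 6)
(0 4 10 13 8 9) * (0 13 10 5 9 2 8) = (0 4 5 9 13)(2 8) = [4, 1, 8, 3, 5, 9, 6, 7, 2, 13, 10, 11, 12, 0]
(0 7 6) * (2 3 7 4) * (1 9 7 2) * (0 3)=(0 4 1 9 7 6 3 2)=[4, 9, 0, 2, 1, 5, 3, 6, 8, 7]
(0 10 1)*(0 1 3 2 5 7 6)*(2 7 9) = [10, 1, 5, 7, 4, 9, 0, 6, 8, 2, 3] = (0 10 3 7 6)(2 5 9)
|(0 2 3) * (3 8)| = |(0 2 8 3)| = 4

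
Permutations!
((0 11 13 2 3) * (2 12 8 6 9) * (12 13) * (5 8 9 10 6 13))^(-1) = (0 3 2 9 12 11)(5 13 8)(6 10)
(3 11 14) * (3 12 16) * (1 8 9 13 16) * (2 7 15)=(1 8 9 13 16 3 11 14 12)(2 7 15)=[0, 8, 7, 11, 4, 5, 6, 15, 9, 13, 10, 14, 1, 16, 12, 2, 3]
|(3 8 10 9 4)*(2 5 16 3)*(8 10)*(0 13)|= |(0 13)(2 5 16 3 10 9 4)|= 14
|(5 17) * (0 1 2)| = 6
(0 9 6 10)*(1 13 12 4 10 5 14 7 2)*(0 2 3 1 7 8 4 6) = (0 9)(1 13 12 6 5 14 8 4 10 2 7 3) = [9, 13, 7, 1, 10, 14, 5, 3, 4, 0, 2, 11, 6, 12, 8]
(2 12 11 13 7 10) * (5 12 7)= (2 7 10)(5 12 11 13)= [0, 1, 7, 3, 4, 12, 6, 10, 8, 9, 2, 13, 11, 5]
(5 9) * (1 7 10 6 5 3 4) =(1 7 10 6 5 9 3 4) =[0, 7, 2, 4, 1, 9, 5, 10, 8, 3, 6]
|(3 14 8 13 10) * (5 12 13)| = |(3 14 8 5 12 13 10)| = 7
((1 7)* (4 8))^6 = (8)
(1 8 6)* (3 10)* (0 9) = (0 9)(1 8 6)(3 10) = [9, 8, 2, 10, 4, 5, 1, 7, 6, 0, 3]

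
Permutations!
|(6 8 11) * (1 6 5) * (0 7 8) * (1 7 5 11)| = 6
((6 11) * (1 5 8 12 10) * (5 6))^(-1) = (1 10 12 8 5 11 6)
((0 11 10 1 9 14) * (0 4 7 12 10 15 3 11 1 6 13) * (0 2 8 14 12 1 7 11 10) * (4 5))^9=((0 7 1 9 12)(2 8 14 5 4 11 15 3 10 6 13))^9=(0 12 9 1 7)(2 6 3 11 5 8 13 10 15 4 14)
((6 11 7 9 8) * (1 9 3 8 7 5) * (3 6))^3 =((1 9 7 6 11 5)(3 8))^3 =(1 6)(3 8)(5 7)(9 11)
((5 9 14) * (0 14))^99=(0 9 5 14)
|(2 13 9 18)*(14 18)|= 5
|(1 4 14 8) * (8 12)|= |(1 4 14 12 8)|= 5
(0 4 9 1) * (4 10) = (0 10 4 9 1) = [10, 0, 2, 3, 9, 5, 6, 7, 8, 1, 4]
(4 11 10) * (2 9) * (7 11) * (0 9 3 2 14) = (0 9 14)(2 3)(4 7 11 10) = [9, 1, 3, 2, 7, 5, 6, 11, 8, 14, 4, 10, 12, 13, 0]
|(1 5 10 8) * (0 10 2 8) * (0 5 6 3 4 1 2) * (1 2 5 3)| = 14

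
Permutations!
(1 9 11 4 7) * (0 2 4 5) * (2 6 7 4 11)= (0 6 7 1 9 2 11 5)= [6, 9, 11, 3, 4, 0, 7, 1, 8, 2, 10, 5]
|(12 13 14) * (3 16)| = |(3 16)(12 13 14)| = 6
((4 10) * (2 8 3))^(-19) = (2 3 8)(4 10)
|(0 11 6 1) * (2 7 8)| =12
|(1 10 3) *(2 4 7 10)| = |(1 2 4 7 10 3)| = 6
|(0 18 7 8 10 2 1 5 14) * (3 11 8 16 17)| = |(0 18 7 16 17 3 11 8 10 2 1 5 14)| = 13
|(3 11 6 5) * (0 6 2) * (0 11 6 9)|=6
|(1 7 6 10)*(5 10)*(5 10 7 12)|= 6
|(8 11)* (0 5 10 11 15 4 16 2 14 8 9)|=|(0 5 10 11 9)(2 14 8 15 4 16)|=30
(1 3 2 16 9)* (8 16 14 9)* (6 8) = (1 3 2 14 9)(6 8 16) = [0, 3, 14, 2, 4, 5, 8, 7, 16, 1, 10, 11, 12, 13, 9, 15, 6]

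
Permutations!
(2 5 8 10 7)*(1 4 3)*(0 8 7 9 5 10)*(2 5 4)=(0 8)(1 2 10 9 4 3)(5 7)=[8, 2, 10, 1, 3, 7, 6, 5, 0, 4, 9]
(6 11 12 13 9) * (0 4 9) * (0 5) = [4, 1, 2, 3, 9, 0, 11, 7, 8, 6, 10, 12, 13, 5] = (0 4 9 6 11 12 13 5)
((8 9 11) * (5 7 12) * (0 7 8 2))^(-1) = ((0 7 12 5 8 9 11 2))^(-1) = (0 2 11 9 8 5 12 7)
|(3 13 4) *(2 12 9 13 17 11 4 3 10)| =|(2 12 9 13 3 17 11 4 10)| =9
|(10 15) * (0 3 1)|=|(0 3 1)(10 15)|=6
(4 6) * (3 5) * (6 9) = [0, 1, 2, 5, 9, 3, 4, 7, 8, 6] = (3 5)(4 9 6)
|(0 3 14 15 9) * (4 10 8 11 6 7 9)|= 11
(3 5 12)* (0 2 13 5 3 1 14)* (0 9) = (0 2 13 5 12 1 14 9) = [2, 14, 13, 3, 4, 12, 6, 7, 8, 0, 10, 11, 1, 5, 9]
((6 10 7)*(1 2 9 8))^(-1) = ((1 2 9 8)(6 10 7))^(-1) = (1 8 9 2)(6 7 10)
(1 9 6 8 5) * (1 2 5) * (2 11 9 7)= [0, 7, 5, 3, 4, 11, 8, 2, 1, 6, 10, 9]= (1 7 2 5 11 9 6 8)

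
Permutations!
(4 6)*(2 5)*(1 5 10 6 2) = [0, 5, 10, 3, 2, 1, 4, 7, 8, 9, 6] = (1 5)(2 10 6 4)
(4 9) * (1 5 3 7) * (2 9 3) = (1 5 2 9 4 3 7) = [0, 5, 9, 7, 3, 2, 6, 1, 8, 4]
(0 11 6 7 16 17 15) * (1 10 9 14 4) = (0 11 6 7 16 17 15)(1 10 9 14 4) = [11, 10, 2, 3, 1, 5, 7, 16, 8, 14, 9, 6, 12, 13, 4, 0, 17, 15]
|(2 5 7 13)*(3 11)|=|(2 5 7 13)(3 11)|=4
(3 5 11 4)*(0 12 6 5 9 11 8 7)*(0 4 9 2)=[12, 1, 0, 2, 3, 8, 5, 4, 7, 11, 10, 9, 6]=(0 12 6 5 8 7 4 3 2)(9 11)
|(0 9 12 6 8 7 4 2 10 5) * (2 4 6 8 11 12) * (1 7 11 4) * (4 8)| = |(0 9 2 10 5)(1 7 6 8 11 12 4)| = 35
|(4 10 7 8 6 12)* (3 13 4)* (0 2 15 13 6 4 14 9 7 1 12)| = |(0 2 15 13 14 9 7 8 4 10 1 12 3 6)| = 14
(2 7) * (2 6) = (2 7 6) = [0, 1, 7, 3, 4, 5, 2, 6]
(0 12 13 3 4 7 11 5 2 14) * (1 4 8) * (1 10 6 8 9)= (0 12 13 3 9 1 4 7 11 5 2 14)(6 8 10)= [12, 4, 14, 9, 7, 2, 8, 11, 10, 1, 6, 5, 13, 3, 0]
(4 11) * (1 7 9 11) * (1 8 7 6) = (1 6)(4 8 7 9 11) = [0, 6, 2, 3, 8, 5, 1, 9, 7, 11, 10, 4]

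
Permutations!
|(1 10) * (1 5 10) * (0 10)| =3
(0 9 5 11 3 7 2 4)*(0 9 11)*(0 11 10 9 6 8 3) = [10, 1, 4, 7, 6, 11, 8, 2, 3, 5, 9, 0] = (0 10 9 5 11)(2 4 6 8 3 7)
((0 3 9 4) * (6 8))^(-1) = (0 4 9 3)(6 8)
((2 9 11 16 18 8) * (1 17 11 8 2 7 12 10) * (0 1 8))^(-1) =(0 9 2 18 16 11 17 1)(7 8 10 12)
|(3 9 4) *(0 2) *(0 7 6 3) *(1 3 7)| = |(0 2 1 3 9 4)(6 7)| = 6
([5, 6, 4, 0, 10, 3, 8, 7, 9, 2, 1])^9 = (1 8 2 10 6 9 4)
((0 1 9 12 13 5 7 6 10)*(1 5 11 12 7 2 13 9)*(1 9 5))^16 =((0 1 9 7 6 10)(2 13 11 12 5))^16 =(0 6 9)(1 10 7)(2 13 11 12 5)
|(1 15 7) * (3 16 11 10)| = |(1 15 7)(3 16 11 10)| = 12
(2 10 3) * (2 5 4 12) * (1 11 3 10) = (1 11 3 5 4 12 2) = [0, 11, 1, 5, 12, 4, 6, 7, 8, 9, 10, 3, 2]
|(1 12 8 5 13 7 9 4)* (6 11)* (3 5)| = |(1 12 8 3 5 13 7 9 4)(6 11)| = 18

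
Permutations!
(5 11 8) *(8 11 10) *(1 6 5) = [0, 6, 2, 3, 4, 10, 5, 7, 1, 9, 8, 11] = (11)(1 6 5 10 8)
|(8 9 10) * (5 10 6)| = 5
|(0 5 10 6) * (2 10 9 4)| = 7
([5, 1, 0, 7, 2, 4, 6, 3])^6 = (7)(0 4)(2 5)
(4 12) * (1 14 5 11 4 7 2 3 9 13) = (1 14 5 11 4 12 7 2 3 9 13) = [0, 14, 3, 9, 12, 11, 6, 2, 8, 13, 10, 4, 7, 1, 5]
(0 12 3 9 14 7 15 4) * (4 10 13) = (0 12 3 9 14 7 15 10 13 4) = [12, 1, 2, 9, 0, 5, 6, 15, 8, 14, 13, 11, 3, 4, 7, 10]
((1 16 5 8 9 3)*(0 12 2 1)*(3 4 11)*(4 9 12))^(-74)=((0 4 11 3)(1 16 5 8 12 2))^(-74)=(0 11)(1 12 5)(2 8 16)(3 4)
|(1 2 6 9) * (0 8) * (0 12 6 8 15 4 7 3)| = 30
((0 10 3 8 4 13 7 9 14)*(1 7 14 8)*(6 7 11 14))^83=((0 10 3 1 11 14)(4 13 6 7 9 8))^83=(0 14 11 1 3 10)(4 8 9 7 6 13)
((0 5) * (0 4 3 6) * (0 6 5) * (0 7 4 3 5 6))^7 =((0 7 4 5 3 6))^7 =(0 7 4 5 3 6)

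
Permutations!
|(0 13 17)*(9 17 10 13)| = 6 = |(0 9 17)(10 13)|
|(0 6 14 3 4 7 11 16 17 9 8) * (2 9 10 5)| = 14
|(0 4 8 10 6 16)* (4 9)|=|(0 9 4 8 10 6 16)|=7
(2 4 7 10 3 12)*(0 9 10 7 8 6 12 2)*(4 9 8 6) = (0 8 4 6 12)(2 9 10 3) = [8, 1, 9, 2, 6, 5, 12, 7, 4, 10, 3, 11, 0]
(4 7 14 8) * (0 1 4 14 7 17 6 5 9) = (0 1 4 17 6 5 9)(8 14) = [1, 4, 2, 3, 17, 9, 5, 7, 14, 0, 10, 11, 12, 13, 8, 15, 16, 6]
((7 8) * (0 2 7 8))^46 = (8)(0 2 7)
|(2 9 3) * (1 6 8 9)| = 6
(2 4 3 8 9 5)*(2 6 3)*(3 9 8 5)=(2 4)(3 5 6 9)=[0, 1, 4, 5, 2, 6, 9, 7, 8, 3]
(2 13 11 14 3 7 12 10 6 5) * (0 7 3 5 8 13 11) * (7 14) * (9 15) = (0 14 5 2 11 7 12 10 6 8 13)(9 15) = [14, 1, 11, 3, 4, 2, 8, 12, 13, 15, 6, 7, 10, 0, 5, 9]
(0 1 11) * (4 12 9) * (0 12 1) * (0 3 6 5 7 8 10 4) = (0 3 6 5 7 8 10 4 1 11 12 9) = [3, 11, 2, 6, 1, 7, 5, 8, 10, 0, 4, 12, 9]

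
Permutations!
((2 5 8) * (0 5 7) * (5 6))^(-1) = (0 7 2 8 5 6)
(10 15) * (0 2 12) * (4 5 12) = (0 2 4 5 12)(10 15) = [2, 1, 4, 3, 5, 12, 6, 7, 8, 9, 15, 11, 0, 13, 14, 10]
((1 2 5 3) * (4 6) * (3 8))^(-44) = (1 2 5 8 3)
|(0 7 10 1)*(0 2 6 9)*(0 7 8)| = 6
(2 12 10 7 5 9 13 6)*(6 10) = (2 12 6)(5 9 13 10 7) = [0, 1, 12, 3, 4, 9, 2, 5, 8, 13, 7, 11, 6, 10]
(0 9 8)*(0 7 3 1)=(0 9 8 7 3 1)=[9, 0, 2, 1, 4, 5, 6, 3, 7, 8]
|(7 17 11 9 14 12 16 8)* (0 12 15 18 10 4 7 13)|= 45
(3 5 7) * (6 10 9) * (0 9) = [9, 1, 2, 5, 4, 7, 10, 3, 8, 6, 0] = (0 9 6 10)(3 5 7)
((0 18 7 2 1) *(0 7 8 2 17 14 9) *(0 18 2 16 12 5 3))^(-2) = (0 5 16 18 14 7 2 3 12 8 9 17 1)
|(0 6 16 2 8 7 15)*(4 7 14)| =9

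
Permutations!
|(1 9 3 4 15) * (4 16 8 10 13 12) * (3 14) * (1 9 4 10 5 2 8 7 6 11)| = 30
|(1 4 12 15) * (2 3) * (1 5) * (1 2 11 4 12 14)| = |(1 12 15 5 2 3 11 4 14)| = 9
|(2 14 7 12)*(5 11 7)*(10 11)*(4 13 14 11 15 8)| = 28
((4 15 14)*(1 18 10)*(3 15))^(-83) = ((1 18 10)(3 15 14 4))^(-83) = (1 18 10)(3 15 14 4)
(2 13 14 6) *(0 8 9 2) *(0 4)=(0 8 9 2 13 14 6 4)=[8, 1, 13, 3, 0, 5, 4, 7, 9, 2, 10, 11, 12, 14, 6]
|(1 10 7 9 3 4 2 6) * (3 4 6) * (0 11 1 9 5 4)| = 11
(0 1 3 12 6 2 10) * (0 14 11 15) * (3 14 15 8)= (0 1 14 11 8 3 12 6 2 10 15)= [1, 14, 10, 12, 4, 5, 2, 7, 3, 9, 15, 8, 6, 13, 11, 0]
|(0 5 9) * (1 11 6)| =3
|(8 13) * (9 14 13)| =|(8 9 14 13)| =4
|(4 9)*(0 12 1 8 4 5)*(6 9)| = |(0 12 1 8 4 6 9 5)| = 8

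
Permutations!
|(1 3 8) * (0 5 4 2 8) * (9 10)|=14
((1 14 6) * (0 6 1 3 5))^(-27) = (0 6 3 5)(1 14)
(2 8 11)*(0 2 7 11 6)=(0 2 8 6)(7 11)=[2, 1, 8, 3, 4, 5, 0, 11, 6, 9, 10, 7]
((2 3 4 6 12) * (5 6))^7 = ((2 3 4 5 6 12))^7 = (2 3 4 5 6 12)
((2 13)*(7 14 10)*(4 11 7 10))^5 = (2 13)(4 11 7 14)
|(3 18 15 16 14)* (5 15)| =|(3 18 5 15 16 14)| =6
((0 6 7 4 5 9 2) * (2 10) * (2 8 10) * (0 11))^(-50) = ((0 6 7 4 5 9 2 11)(8 10))^(-50) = (0 2 5 7)(4 6 11 9)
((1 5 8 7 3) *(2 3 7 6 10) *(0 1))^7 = ((0 1 5 8 6 10 2 3))^7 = (0 3 2 10 6 8 5 1)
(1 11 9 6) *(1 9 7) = (1 11 7)(6 9) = [0, 11, 2, 3, 4, 5, 9, 1, 8, 6, 10, 7]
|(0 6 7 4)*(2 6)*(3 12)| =10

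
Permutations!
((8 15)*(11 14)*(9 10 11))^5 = ((8 15)(9 10 11 14))^5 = (8 15)(9 10 11 14)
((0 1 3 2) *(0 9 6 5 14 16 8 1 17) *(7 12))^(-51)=((0 17)(1 3 2 9 6 5 14 16 8)(7 12))^(-51)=(0 17)(1 9 14)(2 5 8)(3 6 16)(7 12)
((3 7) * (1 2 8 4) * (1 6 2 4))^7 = (1 6 8 4 2)(3 7)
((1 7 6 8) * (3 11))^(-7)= (1 7 6 8)(3 11)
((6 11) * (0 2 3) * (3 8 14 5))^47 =((0 2 8 14 5 3)(6 11))^47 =(0 3 5 14 8 2)(6 11)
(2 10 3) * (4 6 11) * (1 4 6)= (1 4)(2 10 3)(6 11)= [0, 4, 10, 2, 1, 5, 11, 7, 8, 9, 3, 6]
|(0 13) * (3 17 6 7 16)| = 10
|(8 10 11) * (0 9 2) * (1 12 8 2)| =|(0 9 1 12 8 10 11 2)| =8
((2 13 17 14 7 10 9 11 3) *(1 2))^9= ((1 2 13 17 14 7 10 9 11 3))^9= (1 3 11 9 10 7 14 17 13 2)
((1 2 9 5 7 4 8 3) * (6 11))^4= (11)(1 7)(2 4)(3 5)(8 9)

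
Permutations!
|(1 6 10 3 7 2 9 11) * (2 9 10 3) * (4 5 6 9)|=|(1 9 11)(2 10)(3 7 4 5 6)|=30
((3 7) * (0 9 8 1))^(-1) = (0 1 8 9)(3 7)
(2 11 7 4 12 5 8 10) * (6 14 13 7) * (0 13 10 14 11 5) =[13, 1, 5, 3, 12, 8, 11, 4, 14, 9, 2, 6, 0, 7, 10] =(0 13 7 4 12)(2 5 8 14 10)(6 11)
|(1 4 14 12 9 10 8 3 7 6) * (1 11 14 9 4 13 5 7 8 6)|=28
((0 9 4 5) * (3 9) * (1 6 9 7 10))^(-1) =(0 5 4 9 6 1 10 7 3)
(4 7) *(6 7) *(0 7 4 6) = (0 7 6 4) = [7, 1, 2, 3, 0, 5, 4, 6]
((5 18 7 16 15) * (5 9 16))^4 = (5 18 7)(9 16 15)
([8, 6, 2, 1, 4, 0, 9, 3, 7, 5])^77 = [6, 8, 2, 0, 4, 1, 7, 5, 9, 3]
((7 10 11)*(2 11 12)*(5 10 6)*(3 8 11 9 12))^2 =(2 12 9)(3 11 6 10 8 7 5) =((2 9 12)(3 8 11 7 6 5 10))^2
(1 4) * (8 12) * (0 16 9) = [16, 4, 2, 3, 1, 5, 6, 7, 12, 0, 10, 11, 8, 13, 14, 15, 9] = (0 16 9)(1 4)(8 12)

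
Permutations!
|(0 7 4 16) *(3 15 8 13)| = |(0 7 4 16)(3 15 8 13)| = 4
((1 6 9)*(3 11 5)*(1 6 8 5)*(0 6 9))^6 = (1 8 5 3 11)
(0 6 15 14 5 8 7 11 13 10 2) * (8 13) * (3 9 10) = [6, 1, 0, 9, 4, 13, 15, 11, 7, 10, 2, 8, 12, 3, 5, 14] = (0 6 15 14 5 13 3 9 10 2)(7 11 8)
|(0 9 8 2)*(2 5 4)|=|(0 9 8 5 4 2)|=6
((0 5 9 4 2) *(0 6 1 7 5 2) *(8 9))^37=((0 2 6 1 7 5 8 9 4))^37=(0 2 6 1 7 5 8 9 4)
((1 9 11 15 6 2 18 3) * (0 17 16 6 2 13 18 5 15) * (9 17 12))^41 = (0 12 9 11)(1 3 18 13 6 16 17)(2 15 5)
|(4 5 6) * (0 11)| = 6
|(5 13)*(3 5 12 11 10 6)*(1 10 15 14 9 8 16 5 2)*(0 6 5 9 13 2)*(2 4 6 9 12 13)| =|(0 9 8 16 12 11 15 14 2 1 10 5 4 6 3)| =15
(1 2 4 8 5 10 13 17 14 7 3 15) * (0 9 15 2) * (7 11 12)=[9, 0, 4, 2, 8, 10, 6, 3, 5, 15, 13, 12, 7, 17, 11, 1, 16, 14]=(0 9 15 1)(2 4 8 5 10 13 17 14 11 12 7 3)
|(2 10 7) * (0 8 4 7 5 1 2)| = |(0 8 4 7)(1 2 10 5)| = 4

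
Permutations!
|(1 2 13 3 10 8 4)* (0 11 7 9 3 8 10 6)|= 30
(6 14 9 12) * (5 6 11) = (5 6 14 9 12 11) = [0, 1, 2, 3, 4, 6, 14, 7, 8, 12, 10, 5, 11, 13, 9]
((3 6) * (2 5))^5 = ((2 5)(3 6))^5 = (2 5)(3 6)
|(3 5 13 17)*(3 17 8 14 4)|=|(17)(3 5 13 8 14 4)|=6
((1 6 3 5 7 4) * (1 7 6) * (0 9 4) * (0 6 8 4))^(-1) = (0 9)(3 6 7 4 8 5)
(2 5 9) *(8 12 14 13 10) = [0, 1, 5, 3, 4, 9, 6, 7, 12, 2, 8, 11, 14, 10, 13] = (2 5 9)(8 12 14 13 10)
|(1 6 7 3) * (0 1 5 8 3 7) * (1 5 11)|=7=|(0 5 8 3 11 1 6)|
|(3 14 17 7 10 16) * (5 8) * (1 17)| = 14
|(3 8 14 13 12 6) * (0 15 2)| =6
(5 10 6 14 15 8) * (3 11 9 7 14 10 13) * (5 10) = (3 11 9 7 14 15 8 10 6 5 13) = [0, 1, 2, 11, 4, 13, 5, 14, 10, 7, 6, 9, 12, 3, 15, 8]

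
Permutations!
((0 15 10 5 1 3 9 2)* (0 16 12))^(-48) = ((0 15 10 5 1 3 9 2 16 12))^(-48) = (0 10 1 9 16)(2 12 15 5 3)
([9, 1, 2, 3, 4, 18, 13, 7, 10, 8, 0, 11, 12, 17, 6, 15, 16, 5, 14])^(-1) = [10, 1, 2, 3, 4, 17, 14, 7, 9, 0, 8, 11, 12, 6, 18, 15, 16, 13, 5]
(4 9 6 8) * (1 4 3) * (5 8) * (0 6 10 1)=[6, 4, 2, 0, 9, 8, 5, 7, 3, 10, 1]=(0 6 5 8 3)(1 4 9 10)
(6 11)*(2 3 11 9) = [0, 1, 3, 11, 4, 5, 9, 7, 8, 2, 10, 6] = (2 3 11 6 9)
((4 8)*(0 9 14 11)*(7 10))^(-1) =((0 9 14 11)(4 8)(7 10))^(-1) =(0 11 14 9)(4 8)(7 10)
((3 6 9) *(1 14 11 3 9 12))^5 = (1 12 6 3 11 14)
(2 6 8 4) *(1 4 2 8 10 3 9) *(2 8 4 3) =(1 3 9)(2 6 10) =[0, 3, 6, 9, 4, 5, 10, 7, 8, 1, 2]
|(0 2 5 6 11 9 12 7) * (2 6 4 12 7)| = |(0 6 11 9 7)(2 5 4 12)| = 20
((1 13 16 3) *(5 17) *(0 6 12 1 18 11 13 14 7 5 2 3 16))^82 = ((0 6 12 1 14 7 5 17 2 3 18 11 13))^82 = (0 14 2 13 1 17 11 12 5 18 6 7 3)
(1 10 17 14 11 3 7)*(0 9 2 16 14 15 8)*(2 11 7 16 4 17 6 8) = (0 9 11 3 16 14 7 1 10 6 8)(2 4 17 15) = [9, 10, 4, 16, 17, 5, 8, 1, 0, 11, 6, 3, 12, 13, 7, 2, 14, 15]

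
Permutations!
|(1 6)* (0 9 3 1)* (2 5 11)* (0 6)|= |(0 9 3 1)(2 5 11)|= 12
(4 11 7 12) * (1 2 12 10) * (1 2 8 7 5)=[0, 8, 12, 3, 11, 1, 6, 10, 7, 9, 2, 5, 4]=(1 8 7 10 2 12 4 11 5)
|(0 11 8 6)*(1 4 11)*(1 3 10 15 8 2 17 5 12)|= |(0 3 10 15 8 6)(1 4 11 2 17 5 12)|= 42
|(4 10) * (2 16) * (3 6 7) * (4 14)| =|(2 16)(3 6 7)(4 10 14)| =6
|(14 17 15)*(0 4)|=6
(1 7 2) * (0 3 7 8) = [3, 8, 1, 7, 4, 5, 6, 2, 0] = (0 3 7 2 1 8)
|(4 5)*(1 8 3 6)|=|(1 8 3 6)(4 5)|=4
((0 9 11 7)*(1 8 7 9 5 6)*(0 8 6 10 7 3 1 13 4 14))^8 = ((0 5 10 7 8 3 1 6 13 4 14)(9 11))^8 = (0 13 3 10 14 6 8 5 4 1 7)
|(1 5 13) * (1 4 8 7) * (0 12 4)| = 8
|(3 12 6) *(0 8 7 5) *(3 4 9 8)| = 9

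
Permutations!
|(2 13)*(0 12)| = 2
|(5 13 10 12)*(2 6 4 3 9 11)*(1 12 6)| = |(1 12 5 13 10 6 4 3 9 11 2)| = 11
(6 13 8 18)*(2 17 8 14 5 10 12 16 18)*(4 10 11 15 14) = (2 17 8)(4 10 12 16 18 6 13)(5 11 15 14) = [0, 1, 17, 3, 10, 11, 13, 7, 2, 9, 12, 15, 16, 4, 5, 14, 18, 8, 6]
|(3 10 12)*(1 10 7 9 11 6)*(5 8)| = 8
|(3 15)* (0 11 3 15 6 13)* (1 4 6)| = 7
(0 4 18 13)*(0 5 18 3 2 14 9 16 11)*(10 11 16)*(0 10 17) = (0 4 3 2 14 9 17)(5 18 13)(10 11) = [4, 1, 14, 2, 3, 18, 6, 7, 8, 17, 11, 10, 12, 5, 9, 15, 16, 0, 13]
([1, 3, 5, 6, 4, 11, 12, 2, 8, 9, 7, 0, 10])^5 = [10, 7, 3, 2, 4, 6, 5, 1, 8, 9, 0, 12, 11]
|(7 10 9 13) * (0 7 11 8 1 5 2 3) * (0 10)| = 18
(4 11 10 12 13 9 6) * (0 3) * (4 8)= (0 3)(4 11 10 12 13 9 6 8)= [3, 1, 2, 0, 11, 5, 8, 7, 4, 6, 12, 10, 13, 9]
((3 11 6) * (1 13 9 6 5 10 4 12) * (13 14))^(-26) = (1 5 9 12 11 13 4 3 14 10 6)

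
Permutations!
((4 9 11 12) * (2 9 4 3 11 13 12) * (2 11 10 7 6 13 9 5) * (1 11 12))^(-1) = (1 13 6 7 10 3 12 11)(2 5)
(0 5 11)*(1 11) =[5, 11, 2, 3, 4, 1, 6, 7, 8, 9, 10, 0] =(0 5 1 11)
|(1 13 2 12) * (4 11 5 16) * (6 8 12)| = |(1 13 2 6 8 12)(4 11 5 16)| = 12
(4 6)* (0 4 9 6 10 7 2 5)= (0 4 10 7 2 5)(6 9)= [4, 1, 5, 3, 10, 0, 9, 2, 8, 6, 7]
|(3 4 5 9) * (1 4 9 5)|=|(1 4)(3 9)|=2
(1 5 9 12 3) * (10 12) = (1 5 9 10 12 3) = [0, 5, 2, 1, 4, 9, 6, 7, 8, 10, 12, 11, 3]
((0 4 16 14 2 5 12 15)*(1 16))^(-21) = ((0 4 1 16 14 2 5 12 15))^(-21) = (0 5 16)(1 15 2)(4 12 14)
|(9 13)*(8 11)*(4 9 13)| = 2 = |(13)(4 9)(8 11)|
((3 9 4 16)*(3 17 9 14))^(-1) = (3 14)(4 9 17 16)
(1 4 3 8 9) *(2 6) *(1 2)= (1 4 3 8 9 2 6)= [0, 4, 6, 8, 3, 5, 1, 7, 9, 2]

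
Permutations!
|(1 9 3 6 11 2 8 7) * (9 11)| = |(1 11 2 8 7)(3 6 9)| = 15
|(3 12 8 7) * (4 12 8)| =6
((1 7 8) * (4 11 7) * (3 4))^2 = (1 4 7)(3 11 8)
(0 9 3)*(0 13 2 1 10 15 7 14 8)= (0 9 3 13 2 1 10 15 7 14 8)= [9, 10, 1, 13, 4, 5, 6, 14, 0, 3, 15, 11, 12, 2, 8, 7]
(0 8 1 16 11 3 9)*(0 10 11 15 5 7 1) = (0 8)(1 16 15 5 7)(3 9 10 11) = [8, 16, 2, 9, 4, 7, 6, 1, 0, 10, 11, 3, 12, 13, 14, 5, 15]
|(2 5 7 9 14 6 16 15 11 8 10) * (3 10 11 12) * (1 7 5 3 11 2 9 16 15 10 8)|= |(1 7 16 10 9 14 6 15 12 11)(2 3 8)|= 30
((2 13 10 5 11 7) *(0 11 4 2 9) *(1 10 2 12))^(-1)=(0 9 7 11)(1 12 4 5 10)(2 13)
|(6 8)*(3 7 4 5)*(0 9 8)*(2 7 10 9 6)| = |(0 6)(2 7 4 5 3 10 9 8)| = 8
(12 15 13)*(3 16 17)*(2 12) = (2 12 15 13)(3 16 17) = [0, 1, 12, 16, 4, 5, 6, 7, 8, 9, 10, 11, 15, 2, 14, 13, 17, 3]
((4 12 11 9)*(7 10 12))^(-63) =((4 7 10 12 11 9))^(-63) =(4 12)(7 11)(9 10)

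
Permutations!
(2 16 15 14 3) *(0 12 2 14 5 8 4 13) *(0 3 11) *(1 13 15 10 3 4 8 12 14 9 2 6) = (0 14 11)(1 13 4 15 5 12 6)(2 16 10 3 9) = [14, 13, 16, 9, 15, 12, 1, 7, 8, 2, 3, 0, 6, 4, 11, 5, 10]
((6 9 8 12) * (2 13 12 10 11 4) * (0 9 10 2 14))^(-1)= (0 14 4 11 10 6 12 13 2 8 9)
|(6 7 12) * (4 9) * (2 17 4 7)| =|(2 17 4 9 7 12 6)| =7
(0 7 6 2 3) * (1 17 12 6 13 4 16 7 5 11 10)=(0 5 11 10 1 17 12 6 2 3)(4 16 7 13)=[5, 17, 3, 0, 16, 11, 2, 13, 8, 9, 1, 10, 6, 4, 14, 15, 7, 12]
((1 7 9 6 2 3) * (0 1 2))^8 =((0 1 7 9 6)(2 3))^8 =(0 9 1 6 7)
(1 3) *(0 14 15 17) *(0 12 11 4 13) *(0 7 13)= [14, 3, 2, 1, 0, 5, 6, 13, 8, 9, 10, 4, 11, 7, 15, 17, 16, 12]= (0 14 15 17 12 11 4)(1 3)(7 13)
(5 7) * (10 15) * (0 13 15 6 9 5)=(0 13 15 10 6 9 5 7)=[13, 1, 2, 3, 4, 7, 9, 0, 8, 5, 6, 11, 12, 15, 14, 10]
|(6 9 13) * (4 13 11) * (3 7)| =10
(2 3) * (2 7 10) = [0, 1, 3, 7, 4, 5, 6, 10, 8, 9, 2] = (2 3 7 10)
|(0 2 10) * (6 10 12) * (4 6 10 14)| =|(0 2 12 10)(4 6 14)| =12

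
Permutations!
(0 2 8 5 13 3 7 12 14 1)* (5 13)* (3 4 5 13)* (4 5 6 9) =(0 2 8 3 7 12 14 1)(4 6 9)(5 13) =[2, 0, 8, 7, 6, 13, 9, 12, 3, 4, 10, 11, 14, 5, 1]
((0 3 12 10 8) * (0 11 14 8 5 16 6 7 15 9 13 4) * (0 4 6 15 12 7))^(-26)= ((0 3 7 12 10 5 16 15 9 13 6)(8 11 14))^(-26)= (0 15 12 6 16 7 13 5 3 9 10)(8 11 14)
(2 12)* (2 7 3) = (2 12 7 3) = [0, 1, 12, 2, 4, 5, 6, 3, 8, 9, 10, 11, 7]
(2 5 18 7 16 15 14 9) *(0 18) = (0 18 7 16 15 14 9 2 5) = [18, 1, 5, 3, 4, 0, 6, 16, 8, 2, 10, 11, 12, 13, 9, 14, 15, 17, 7]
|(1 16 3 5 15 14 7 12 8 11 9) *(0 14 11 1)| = 12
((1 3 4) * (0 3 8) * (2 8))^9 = (0 1)(2 3)(4 8)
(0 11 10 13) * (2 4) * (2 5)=(0 11 10 13)(2 4 5)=[11, 1, 4, 3, 5, 2, 6, 7, 8, 9, 13, 10, 12, 0]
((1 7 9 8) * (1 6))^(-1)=(1 6 8 9 7)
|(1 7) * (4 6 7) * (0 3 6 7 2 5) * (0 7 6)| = 6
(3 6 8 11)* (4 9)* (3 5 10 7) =(3 6 8 11 5 10 7)(4 9) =[0, 1, 2, 6, 9, 10, 8, 3, 11, 4, 7, 5]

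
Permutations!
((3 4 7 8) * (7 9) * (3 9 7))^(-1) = (3 9 8 7 4)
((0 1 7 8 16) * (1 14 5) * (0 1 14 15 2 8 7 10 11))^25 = (0 15 2 8 16 1 10 11)(5 14)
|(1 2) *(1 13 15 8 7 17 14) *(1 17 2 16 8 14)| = 9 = |(1 16 8 7 2 13 15 14 17)|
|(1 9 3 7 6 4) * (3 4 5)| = |(1 9 4)(3 7 6 5)| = 12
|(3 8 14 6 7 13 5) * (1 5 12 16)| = 10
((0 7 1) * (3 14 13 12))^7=((0 7 1)(3 14 13 12))^7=(0 7 1)(3 12 13 14)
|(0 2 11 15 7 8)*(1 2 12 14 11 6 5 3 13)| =|(0 12 14 11 15 7 8)(1 2 6 5 3 13)| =42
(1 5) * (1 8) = (1 5 8) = [0, 5, 2, 3, 4, 8, 6, 7, 1]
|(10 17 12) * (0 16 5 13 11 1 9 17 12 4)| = |(0 16 5 13 11 1 9 17 4)(10 12)| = 18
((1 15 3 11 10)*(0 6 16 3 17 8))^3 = ((0 6 16 3 11 10 1 15 17 8))^3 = (0 3 1 8 16 10 17 6 11 15)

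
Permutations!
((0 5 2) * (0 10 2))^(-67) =(0 5)(2 10)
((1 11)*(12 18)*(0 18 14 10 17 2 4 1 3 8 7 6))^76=((0 18 12 14 10 17 2 4 1 11 3 8 7 6))^76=(0 2 7 10 3 12 1)(4 6 17 8 14 11 18)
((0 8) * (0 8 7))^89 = ((8)(0 7))^89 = (8)(0 7)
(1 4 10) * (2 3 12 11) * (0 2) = [2, 4, 3, 12, 10, 5, 6, 7, 8, 9, 1, 0, 11] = (0 2 3 12 11)(1 4 10)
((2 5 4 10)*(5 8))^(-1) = (2 10 4 5 8)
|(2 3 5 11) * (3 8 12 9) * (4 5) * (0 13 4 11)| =|(0 13 4 5)(2 8 12 9 3 11)| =12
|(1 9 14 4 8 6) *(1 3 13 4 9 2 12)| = 30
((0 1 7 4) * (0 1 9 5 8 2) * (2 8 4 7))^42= (9)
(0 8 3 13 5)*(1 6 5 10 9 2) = (0 8 3 13 10 9 2 1 6 5) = [8, 6, 1, 13, 4, 0, 5, 7, 3, 2, 9, 11, 12, 10]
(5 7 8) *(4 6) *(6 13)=[0, 1, 2, 3, 13, 7, 4, 8, 5, 9, 10, 11, 12, 6]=(4 13 6)(5 7 8)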